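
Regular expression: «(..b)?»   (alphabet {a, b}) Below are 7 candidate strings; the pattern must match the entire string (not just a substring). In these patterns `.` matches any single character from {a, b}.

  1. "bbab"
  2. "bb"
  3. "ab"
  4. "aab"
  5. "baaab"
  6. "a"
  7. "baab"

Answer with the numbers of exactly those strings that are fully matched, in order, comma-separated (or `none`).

1 → no match
2 → no match
3 → no match
4 → match
5 → no match
6 → no match
7 → no match

4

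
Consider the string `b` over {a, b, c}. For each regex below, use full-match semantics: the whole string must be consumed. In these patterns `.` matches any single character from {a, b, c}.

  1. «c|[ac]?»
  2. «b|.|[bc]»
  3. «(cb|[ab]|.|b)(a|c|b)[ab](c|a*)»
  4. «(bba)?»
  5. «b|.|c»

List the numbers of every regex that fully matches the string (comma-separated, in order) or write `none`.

2, 5

1 → no match
2 → match
3 → no match
4 → no match
5 → match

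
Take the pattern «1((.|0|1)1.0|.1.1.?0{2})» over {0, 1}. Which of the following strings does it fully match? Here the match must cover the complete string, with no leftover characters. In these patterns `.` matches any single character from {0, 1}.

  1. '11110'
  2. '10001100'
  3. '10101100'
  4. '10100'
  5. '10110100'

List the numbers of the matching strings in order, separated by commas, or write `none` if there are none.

1, 3, 4

1 → match
2 → no match
3 → match
4 → match
5 → no match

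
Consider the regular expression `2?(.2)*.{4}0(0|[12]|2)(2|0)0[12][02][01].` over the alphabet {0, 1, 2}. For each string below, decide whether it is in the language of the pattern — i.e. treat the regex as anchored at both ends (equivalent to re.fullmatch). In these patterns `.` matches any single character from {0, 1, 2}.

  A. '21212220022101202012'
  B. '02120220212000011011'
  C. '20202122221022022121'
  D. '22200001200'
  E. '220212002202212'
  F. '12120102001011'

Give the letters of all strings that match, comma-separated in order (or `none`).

F

A → no match
B → no match
C → no match
D. '22200001200' → no match
E → no match
F → match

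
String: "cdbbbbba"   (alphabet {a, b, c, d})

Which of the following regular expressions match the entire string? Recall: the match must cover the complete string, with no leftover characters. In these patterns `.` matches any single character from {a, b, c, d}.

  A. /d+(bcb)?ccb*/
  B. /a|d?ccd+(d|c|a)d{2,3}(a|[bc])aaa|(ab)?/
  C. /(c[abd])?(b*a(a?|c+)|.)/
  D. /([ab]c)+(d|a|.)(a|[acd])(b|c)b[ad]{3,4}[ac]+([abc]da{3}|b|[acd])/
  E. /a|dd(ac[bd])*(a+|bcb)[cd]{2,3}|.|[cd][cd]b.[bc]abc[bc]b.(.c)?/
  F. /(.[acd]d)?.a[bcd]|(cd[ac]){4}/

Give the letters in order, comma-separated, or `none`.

C

A → no match — must start with "d"
B → no match
C → match
D → no match
E → no match
F → no match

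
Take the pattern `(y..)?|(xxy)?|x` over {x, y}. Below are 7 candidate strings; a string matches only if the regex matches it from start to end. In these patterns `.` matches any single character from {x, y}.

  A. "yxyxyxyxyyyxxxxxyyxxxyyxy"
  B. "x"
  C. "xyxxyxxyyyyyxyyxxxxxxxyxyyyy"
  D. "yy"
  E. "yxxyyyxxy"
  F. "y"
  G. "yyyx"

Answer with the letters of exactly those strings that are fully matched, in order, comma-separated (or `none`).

B

A → no match
B → match
C → no match
D → no match
E → no match
F → no match
G → no match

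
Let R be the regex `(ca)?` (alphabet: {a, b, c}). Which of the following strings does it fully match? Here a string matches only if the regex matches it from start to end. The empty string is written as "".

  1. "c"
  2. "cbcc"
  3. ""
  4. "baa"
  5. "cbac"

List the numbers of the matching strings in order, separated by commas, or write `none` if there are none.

1 → no match
2 → no match
3 → match
4 → no match
5 → no match

3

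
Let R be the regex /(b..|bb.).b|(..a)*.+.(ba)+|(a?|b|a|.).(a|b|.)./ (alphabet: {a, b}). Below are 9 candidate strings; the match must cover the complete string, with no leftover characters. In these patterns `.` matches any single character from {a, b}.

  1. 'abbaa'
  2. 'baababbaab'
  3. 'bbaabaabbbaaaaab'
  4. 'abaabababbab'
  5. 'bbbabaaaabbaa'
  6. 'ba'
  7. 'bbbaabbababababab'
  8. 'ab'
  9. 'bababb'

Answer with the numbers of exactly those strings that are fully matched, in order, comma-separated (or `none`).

none

1 → no match
2 → no match
3 → no match
4 → no match
5 → no match
6 → no match
7 → no match
8 → no match
9 → no match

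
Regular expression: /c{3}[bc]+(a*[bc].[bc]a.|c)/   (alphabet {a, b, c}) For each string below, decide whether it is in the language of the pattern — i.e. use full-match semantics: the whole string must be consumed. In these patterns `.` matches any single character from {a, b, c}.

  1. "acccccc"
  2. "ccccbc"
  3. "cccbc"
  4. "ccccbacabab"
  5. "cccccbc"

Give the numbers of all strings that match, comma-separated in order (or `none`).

2, 3, 4, 5

1 → no match — must start with "c"
2 → match
3 → match
4 → match
5 → match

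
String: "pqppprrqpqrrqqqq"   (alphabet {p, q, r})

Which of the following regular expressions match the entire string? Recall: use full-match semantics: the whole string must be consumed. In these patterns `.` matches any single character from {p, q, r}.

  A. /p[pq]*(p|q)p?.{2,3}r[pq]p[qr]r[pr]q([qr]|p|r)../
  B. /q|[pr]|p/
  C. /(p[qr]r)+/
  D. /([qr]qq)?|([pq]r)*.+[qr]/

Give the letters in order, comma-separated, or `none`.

A → match
B → no match
C → no match — must end with "r"
D → match

A, D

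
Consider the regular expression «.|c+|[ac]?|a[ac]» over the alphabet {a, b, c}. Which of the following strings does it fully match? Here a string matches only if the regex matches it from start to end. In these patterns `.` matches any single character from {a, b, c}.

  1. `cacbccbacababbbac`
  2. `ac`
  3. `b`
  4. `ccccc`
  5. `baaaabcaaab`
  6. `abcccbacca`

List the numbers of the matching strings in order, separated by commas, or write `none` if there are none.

2, 3, 4

1 → no match
2. `ac` → match
3. `b` → match
4. `ccccc` → match
5. `baaaabcaaab` → no match
6. `abcccbacca` → no match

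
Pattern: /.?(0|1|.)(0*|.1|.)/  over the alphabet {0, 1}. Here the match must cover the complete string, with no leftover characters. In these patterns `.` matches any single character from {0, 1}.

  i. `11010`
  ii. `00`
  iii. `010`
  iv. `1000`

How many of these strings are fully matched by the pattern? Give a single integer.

3

i → no match
ii → match
iii → match
iv → match
Total matched: 3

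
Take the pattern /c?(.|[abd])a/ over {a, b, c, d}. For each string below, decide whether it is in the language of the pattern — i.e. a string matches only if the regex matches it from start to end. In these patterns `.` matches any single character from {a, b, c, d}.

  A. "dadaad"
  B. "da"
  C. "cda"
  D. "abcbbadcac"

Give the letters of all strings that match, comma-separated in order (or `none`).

A → no match — must end with "a"
B → match
C → match
D → no match — must end with "a"

B, C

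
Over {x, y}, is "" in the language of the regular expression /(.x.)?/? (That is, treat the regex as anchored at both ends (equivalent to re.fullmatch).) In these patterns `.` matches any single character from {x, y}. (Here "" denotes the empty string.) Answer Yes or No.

Yes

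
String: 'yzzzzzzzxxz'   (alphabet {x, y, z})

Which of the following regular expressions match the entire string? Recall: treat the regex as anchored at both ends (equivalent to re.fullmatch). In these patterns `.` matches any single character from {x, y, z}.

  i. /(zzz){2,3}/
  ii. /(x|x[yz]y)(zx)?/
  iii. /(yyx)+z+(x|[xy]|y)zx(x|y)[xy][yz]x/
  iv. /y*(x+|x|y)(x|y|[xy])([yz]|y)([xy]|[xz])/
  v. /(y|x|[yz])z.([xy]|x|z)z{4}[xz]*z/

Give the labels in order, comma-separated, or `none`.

i → no match — must start with 'zzz'
ii → no match — must start with 'x'
iii → no match — must start with 'yyx'
iv → no match
v → match

v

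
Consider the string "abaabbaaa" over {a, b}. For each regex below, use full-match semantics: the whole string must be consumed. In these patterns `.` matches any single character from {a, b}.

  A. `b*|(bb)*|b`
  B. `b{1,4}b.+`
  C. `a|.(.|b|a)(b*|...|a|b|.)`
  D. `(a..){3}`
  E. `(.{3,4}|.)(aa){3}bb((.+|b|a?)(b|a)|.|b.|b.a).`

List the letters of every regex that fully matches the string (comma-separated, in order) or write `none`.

D

A → no match
B → no match — must start with "b"
C → no match
D → match
E → no match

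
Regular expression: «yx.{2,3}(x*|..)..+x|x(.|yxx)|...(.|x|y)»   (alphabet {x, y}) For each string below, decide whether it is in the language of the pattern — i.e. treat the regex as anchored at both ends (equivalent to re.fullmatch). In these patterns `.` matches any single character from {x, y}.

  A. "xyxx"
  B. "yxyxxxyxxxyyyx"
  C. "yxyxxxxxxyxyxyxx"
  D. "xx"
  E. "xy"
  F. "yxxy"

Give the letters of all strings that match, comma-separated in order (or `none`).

A → match
B → match
C → match
D → match
E → match
F → match

A, B, C, D, E, F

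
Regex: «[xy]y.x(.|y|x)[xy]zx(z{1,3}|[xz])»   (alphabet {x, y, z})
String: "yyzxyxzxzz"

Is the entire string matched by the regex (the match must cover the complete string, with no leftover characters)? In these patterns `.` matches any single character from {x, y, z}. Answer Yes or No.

Yes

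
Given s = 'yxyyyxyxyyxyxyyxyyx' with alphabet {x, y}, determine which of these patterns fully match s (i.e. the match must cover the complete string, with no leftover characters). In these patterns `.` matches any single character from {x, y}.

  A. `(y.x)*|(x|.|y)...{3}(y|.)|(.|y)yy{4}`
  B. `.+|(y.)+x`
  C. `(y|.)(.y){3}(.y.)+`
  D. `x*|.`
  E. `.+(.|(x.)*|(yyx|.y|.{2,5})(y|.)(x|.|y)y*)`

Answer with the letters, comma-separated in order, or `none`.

B, C, E

A → no match
B → match
C → match
D → no match
E → match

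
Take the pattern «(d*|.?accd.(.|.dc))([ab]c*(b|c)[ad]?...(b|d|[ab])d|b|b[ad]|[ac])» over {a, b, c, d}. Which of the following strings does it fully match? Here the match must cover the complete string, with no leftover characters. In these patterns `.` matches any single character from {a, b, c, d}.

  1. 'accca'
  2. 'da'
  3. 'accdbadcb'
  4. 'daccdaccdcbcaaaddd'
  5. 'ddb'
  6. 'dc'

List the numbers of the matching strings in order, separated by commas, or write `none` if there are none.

1. 'accca' → no match
2. 'da' → match
3. 'accdbadcb' → match
4 → no match
5. 'ddb' → match
6. 'dc' → match

2, 3, 5, 6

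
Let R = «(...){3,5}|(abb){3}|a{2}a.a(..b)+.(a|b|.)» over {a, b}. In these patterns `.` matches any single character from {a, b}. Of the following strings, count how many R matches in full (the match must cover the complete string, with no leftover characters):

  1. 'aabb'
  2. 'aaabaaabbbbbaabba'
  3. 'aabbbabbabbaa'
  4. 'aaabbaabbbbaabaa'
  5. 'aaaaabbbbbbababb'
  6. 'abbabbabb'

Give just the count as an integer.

1 → no match
2 → no match
3 → no match
4 → no match
5 → no match
6 → match
Total matched: 1

1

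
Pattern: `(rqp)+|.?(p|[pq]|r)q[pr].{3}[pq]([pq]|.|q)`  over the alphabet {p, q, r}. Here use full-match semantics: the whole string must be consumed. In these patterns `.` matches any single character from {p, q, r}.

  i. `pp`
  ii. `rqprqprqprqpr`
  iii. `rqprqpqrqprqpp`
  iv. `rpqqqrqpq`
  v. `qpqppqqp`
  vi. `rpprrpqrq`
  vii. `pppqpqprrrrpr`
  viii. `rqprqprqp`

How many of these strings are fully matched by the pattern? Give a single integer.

i → no match
ii → no match
iii → no match
iv → no match
v → no match
vi → no match
vii → no match
viii → match
Total matched: 1

1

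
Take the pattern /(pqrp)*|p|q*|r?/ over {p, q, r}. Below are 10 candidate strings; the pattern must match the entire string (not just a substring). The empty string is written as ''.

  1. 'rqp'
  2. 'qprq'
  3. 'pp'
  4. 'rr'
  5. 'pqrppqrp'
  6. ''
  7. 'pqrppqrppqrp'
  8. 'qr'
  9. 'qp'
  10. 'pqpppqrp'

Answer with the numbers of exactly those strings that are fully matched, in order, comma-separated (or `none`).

1 → no match
2 → no match
3 → no match
4 → no match
5 → match
6 → match
7 → match
8 → no match
9 → no match
10 → no match

5, 6, 7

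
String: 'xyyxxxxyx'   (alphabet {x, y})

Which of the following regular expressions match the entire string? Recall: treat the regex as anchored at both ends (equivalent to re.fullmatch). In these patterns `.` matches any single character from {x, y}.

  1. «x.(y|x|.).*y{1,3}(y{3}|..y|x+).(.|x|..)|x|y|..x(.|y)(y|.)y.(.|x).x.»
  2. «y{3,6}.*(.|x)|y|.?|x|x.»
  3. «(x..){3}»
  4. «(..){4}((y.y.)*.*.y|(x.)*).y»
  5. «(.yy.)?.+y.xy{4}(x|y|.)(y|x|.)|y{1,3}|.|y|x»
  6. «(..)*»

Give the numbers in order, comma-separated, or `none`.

3

1 → no match
2 → no match
3 → match
4 → no match — must end with 'y'
5 → no match
6 → no match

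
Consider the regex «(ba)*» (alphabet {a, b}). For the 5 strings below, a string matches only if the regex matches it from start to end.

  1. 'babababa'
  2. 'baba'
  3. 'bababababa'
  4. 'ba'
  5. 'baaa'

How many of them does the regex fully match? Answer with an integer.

1. 'babababa' → match
2. 'baba' → match
3. 'bababababa' → match
4. 'ba' → match
5. 'baaa' → no match
Total matched: 4

4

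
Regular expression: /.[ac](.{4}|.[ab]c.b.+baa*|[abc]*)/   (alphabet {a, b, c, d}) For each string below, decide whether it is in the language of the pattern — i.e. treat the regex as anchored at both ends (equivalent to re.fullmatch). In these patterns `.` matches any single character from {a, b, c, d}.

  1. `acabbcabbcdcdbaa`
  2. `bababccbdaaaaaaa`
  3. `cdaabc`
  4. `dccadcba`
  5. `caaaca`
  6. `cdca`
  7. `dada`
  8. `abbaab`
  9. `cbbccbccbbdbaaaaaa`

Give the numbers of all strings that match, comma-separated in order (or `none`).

5

1 → no match
2 → no match
3 → no match
4 → no match
5 → match
6 → no match
7 → no match
8 → no match
9 → no match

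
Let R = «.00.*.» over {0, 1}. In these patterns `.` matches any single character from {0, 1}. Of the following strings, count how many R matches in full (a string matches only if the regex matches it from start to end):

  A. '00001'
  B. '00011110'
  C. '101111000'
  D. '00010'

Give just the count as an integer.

A. '00001' → match
B. '00011110' → match
C. '101111000' → no match
D. '00010' → match
Total matched: 3

3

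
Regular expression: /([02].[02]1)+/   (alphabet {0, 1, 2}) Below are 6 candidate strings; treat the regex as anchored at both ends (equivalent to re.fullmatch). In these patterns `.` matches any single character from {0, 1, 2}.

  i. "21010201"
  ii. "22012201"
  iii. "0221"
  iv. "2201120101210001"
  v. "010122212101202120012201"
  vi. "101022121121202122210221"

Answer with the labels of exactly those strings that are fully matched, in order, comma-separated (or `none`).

i, ii, iii, v

i. "21010201" → match
ii. "22012201" → match
iii. "0221" → match
iv → no match
v → match
vi → no match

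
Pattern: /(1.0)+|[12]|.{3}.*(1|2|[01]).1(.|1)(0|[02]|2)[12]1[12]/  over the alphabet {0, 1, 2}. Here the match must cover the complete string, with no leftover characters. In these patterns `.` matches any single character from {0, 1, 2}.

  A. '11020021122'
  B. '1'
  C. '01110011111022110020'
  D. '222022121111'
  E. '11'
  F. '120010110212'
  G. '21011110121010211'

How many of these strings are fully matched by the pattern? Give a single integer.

2

A → no match
B → match
C → no match
D → no match
E → no match
F → match
G → no match
Total matched: 2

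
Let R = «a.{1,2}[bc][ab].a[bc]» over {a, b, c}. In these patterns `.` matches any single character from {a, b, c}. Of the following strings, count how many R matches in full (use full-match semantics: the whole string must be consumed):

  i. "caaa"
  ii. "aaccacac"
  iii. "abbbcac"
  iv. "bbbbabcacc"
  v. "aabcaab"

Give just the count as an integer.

2

i → no match — must start with "a"
ii → match
iii → match
iv → no match — must start with "a"
v → no match
Total matched: 2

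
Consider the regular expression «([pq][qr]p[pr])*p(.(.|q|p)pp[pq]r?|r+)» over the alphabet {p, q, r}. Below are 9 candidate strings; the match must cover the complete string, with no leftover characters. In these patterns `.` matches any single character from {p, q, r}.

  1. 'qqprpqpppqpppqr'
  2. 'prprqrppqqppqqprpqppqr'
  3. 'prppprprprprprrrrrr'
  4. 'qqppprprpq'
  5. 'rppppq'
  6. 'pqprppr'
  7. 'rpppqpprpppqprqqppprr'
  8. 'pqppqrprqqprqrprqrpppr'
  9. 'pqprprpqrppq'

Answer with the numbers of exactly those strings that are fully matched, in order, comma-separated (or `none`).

1 → match
2 → no match
3 → match
4 → no match
5 → no match
6 → no match
7 → no match
8 → match
9 → no match

1, 3, 8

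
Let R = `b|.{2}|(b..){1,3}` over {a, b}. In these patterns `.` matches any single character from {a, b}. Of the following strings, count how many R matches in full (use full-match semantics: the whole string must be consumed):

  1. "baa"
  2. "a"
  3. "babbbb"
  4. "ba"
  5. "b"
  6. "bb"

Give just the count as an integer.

5

1 → match
2 → no match
3 → match
4 → match
5 → match
6 → match
Total matched: 5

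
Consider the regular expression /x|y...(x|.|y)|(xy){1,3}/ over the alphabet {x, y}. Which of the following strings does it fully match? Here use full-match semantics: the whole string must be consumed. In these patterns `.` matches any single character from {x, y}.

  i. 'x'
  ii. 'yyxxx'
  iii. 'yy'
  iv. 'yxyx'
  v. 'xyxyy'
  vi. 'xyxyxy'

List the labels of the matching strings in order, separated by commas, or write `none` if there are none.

i, ii, vi

i → match
ii → match
iii → no match
iv → no match
v → no match
vi → match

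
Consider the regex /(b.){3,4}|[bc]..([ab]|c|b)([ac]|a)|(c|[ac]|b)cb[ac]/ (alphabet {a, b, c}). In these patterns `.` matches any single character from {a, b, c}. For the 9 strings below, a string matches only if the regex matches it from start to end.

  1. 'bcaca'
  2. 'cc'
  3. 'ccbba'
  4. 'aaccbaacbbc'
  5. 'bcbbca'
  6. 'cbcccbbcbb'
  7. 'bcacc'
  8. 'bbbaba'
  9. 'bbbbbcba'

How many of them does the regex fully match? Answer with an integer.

1 → match
2 → no match
3 → match
4 → no match
5 → no match
6 → no match
7 → match
8 → match
9 → match
Total matched: 5

5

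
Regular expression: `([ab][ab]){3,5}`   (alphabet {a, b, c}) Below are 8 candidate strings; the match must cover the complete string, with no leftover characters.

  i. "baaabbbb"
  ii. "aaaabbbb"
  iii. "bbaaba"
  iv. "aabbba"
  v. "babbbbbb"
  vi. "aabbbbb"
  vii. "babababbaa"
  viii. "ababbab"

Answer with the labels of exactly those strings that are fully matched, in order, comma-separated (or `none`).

i. "baaabbbb" → match
ii. "aaaabbbb" → match
iii. "bbaaba" → match
iv. "aabbba" → match
v. "babbbbbb" → match
vi. "aabbbbb" → no match
vii. "babababbaa" → match
viii. "ababbab" → no match

i, ii, iii, iv, v, vii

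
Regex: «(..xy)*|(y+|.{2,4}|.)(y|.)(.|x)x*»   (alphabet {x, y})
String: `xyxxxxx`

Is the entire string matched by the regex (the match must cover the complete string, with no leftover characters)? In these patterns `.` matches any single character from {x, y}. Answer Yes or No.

Yes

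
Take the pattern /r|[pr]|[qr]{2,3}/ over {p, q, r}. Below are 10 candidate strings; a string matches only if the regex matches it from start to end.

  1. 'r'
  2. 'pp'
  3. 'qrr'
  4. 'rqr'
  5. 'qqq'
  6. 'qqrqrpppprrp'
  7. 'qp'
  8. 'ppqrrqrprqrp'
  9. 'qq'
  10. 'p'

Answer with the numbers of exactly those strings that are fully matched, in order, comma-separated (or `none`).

1, 3, 4, 5, 9, 10

1 → match
2 → no match
3 → match
4 → match
5 → match
6 → no match
7 → no match
8 → no match
9 → match
10 → match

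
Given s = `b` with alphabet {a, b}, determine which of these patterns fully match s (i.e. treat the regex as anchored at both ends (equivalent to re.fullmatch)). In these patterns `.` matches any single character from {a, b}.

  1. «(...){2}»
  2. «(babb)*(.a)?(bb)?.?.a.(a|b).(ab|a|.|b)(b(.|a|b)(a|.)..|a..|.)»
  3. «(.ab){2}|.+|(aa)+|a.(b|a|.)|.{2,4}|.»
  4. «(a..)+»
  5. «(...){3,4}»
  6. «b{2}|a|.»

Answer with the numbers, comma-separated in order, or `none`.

3, 6

1 → no match
2 → no match
3 → match
4 → no match — must start with `a`
5 → no match
6 → match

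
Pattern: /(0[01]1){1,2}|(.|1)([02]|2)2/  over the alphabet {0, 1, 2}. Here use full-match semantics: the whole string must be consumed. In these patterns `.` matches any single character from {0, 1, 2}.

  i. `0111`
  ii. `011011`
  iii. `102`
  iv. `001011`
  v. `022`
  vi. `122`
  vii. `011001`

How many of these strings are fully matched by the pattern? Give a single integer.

i → no match
ii → match
iii → match
iv → match
v → match
vi → match
vii → match
Total matched: 6

6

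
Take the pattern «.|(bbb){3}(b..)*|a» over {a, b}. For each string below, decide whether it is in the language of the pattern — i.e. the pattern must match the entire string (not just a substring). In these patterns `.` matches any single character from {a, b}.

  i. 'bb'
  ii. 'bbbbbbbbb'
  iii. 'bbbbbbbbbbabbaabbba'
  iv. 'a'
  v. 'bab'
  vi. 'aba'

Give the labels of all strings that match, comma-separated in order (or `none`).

ii, iv

i → no match
ii → match
iii → no match
iv → match
v → no match
vi → no match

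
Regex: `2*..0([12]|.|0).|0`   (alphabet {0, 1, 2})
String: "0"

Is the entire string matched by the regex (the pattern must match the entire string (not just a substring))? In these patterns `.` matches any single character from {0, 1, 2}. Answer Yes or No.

Yes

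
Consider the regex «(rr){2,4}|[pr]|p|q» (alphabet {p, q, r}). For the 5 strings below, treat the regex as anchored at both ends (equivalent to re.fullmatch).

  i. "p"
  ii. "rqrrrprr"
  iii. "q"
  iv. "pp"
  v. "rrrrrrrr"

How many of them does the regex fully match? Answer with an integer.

3

i → match
ii → no match
iii → match
iv → no match
v → match
Total matched: 3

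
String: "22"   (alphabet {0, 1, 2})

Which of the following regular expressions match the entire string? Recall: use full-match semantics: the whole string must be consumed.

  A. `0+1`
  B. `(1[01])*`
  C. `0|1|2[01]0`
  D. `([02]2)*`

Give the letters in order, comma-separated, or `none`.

D

A → no match — must start with "0"
B → no match
C → no match
D → match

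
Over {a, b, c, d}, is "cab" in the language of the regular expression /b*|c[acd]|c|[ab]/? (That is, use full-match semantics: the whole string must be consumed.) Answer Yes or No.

No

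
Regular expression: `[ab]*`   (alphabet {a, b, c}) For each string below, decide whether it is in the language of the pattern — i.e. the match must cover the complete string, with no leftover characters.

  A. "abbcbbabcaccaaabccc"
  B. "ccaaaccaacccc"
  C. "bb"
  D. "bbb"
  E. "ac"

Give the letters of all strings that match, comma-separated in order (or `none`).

C, D

A → no match
B → no match
C → match
D → match
E → no match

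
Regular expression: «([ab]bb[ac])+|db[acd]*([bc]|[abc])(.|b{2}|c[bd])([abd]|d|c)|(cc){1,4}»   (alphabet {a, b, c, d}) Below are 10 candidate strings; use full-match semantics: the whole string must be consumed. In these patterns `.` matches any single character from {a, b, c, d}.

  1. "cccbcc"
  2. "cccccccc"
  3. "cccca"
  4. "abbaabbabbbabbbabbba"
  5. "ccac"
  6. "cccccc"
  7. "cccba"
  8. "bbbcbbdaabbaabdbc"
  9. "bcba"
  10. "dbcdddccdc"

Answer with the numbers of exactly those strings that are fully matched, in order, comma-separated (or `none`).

2, 4, 6, 10

1 → no match
2 → match
3 → no match
4 → match
5 → no match
6 → match
7 → no match
8 → no match
9 → no match
10 → match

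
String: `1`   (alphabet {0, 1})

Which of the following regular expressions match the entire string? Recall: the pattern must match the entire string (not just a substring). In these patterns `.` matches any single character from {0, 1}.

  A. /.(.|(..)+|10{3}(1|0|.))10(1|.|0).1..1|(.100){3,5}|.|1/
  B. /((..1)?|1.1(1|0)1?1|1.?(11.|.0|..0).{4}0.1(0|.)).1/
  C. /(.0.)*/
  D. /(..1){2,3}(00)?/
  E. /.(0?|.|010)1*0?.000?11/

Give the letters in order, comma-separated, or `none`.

A → match
B → no match
C → no match
D → no match
E → no match — must end with `11`

A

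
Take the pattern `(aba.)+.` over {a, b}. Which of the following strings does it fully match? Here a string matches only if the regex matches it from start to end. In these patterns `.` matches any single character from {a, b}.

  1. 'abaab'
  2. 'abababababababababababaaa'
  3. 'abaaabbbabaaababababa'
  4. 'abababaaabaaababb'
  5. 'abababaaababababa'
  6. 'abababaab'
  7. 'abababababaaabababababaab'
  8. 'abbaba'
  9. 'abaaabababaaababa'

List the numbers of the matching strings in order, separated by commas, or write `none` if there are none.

1 → match
2 → match
3 → no match
4 → match
5 → match
6 → match
7 → match
8 → no match — must start with 'aba'
9 → match

1, 2, 4, 5, 6, 7, 9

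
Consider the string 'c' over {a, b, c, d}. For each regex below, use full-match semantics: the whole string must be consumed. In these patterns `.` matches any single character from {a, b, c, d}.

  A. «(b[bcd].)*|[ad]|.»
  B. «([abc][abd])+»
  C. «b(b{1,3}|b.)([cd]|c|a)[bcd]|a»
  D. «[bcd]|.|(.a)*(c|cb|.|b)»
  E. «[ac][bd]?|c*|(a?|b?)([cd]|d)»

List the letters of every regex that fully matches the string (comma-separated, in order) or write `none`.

A, D, E

A → match
B → no match
C → no match
D → match
E → match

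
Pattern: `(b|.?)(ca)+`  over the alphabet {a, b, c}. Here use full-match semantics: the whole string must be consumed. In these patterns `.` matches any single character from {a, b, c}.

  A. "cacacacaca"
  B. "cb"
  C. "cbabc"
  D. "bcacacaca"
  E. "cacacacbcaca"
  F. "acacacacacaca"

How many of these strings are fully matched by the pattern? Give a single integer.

3

A → match
B → no match — must end with "ca"
C → no match — must end with "ca"
D → match
E → no match
F → match
Total matched: 3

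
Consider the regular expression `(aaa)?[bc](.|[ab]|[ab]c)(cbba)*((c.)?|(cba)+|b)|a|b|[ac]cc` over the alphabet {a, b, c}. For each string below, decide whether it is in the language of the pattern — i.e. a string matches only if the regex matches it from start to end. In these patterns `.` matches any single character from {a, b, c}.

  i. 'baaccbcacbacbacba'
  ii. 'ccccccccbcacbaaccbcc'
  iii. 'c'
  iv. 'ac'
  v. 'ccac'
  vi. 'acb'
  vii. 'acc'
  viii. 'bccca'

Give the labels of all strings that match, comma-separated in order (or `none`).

i → no match
ii → no match
iii → no match
iv → no match
v → no match
vi → no match
vii → match
viii → no match

vii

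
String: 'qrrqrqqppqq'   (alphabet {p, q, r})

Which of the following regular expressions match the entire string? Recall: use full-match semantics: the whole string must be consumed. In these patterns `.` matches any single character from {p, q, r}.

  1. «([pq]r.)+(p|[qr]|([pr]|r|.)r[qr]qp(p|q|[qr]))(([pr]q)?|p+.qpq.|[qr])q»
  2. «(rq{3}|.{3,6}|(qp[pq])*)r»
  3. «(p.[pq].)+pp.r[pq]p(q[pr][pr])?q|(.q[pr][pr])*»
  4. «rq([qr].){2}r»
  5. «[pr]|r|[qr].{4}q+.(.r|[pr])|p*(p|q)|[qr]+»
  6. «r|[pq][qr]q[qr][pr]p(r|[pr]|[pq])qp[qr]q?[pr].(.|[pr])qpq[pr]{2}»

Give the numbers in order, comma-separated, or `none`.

1 → match
2 → no match — must end with 'r'
3 → no match
4 → no match — must start with 'rq'
5 → no match
6 → no match

1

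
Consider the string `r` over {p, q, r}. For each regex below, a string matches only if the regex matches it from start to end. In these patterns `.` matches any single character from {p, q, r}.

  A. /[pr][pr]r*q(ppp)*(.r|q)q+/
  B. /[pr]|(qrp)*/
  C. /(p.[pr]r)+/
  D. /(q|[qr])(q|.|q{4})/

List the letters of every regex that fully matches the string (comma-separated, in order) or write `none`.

B

A → no match — must end with `q`
B → match
C → no match — must start with `p`
D → no match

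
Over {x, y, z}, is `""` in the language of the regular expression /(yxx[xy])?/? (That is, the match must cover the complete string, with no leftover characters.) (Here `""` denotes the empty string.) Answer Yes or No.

Yes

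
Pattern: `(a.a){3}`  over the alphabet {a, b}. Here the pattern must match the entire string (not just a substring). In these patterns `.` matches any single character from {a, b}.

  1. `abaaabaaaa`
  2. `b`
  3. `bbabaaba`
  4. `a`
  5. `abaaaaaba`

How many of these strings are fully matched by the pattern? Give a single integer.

1. `abaaabaaaa` → no match
2. `b` → no match — must start with `a`
3. `bbabaaba` → no match — must start with `a`
4. `a` → no match
5. `abaaaaaba` → match
Total matched: 1

1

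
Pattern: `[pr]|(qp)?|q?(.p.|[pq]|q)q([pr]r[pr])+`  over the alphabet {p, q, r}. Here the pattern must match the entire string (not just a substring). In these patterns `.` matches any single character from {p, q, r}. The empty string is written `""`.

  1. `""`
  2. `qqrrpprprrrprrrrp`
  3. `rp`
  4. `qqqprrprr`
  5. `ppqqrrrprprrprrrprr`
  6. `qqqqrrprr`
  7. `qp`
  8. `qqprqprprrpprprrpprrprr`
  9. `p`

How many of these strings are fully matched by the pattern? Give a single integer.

1 → match
2 → match
3 → no match
4 → match
5 → match
6 → no match
7 → match
8 → match
9 → match
Total matched: 7

7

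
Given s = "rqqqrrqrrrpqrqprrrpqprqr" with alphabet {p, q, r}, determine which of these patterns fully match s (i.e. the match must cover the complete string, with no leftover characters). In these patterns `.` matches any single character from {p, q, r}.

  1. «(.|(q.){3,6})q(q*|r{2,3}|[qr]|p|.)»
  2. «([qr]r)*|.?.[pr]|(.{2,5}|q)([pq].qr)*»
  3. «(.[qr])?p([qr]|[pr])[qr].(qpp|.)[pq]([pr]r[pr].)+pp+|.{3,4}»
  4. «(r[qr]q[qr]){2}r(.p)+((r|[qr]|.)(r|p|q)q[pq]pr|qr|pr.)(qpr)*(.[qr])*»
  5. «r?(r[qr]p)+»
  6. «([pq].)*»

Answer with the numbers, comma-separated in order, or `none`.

1 → no match
2 → no match
3 → no match
4 → match
5 → no match — must end with "p"
6 → no match

4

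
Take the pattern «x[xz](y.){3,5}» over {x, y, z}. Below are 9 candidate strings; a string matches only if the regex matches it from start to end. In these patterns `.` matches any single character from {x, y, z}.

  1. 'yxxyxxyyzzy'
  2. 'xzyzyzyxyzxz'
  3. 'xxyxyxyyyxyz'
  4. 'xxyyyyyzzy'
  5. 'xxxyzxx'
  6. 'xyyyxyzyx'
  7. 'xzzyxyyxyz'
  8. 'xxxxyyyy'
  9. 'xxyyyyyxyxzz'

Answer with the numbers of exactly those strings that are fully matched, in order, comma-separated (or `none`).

3

1. 'yxxyxxyyzzy' → no match — must start with 'x'
2. 'xzyzyzyxyzxz' → no match
3. 'xxyxyxyyyxyz' → match
4. 'xxyyyyyzzy' → no match
5. 'xxxyzxx' → no match
6. 'xyyyxyzyx' → no match
7. 'xzzyxyyxyz' → no match
8. 'xxxxyyyy' → no match
9. 'xxyyyyyxyxzz' → no match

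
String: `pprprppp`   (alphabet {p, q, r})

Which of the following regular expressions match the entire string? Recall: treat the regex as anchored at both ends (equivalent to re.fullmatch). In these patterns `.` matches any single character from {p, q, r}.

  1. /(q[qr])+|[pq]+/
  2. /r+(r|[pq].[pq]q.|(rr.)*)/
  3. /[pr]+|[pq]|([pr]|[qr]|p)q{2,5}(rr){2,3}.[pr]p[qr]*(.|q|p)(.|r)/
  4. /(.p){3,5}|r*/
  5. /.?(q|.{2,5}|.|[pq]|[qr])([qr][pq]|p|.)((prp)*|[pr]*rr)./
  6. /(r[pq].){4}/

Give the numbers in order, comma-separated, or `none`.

1 → no match
2 → no match — must start with `r`
3 → match
4 → match
5 → match
6 → no match — must start with `r`

3, 4, 5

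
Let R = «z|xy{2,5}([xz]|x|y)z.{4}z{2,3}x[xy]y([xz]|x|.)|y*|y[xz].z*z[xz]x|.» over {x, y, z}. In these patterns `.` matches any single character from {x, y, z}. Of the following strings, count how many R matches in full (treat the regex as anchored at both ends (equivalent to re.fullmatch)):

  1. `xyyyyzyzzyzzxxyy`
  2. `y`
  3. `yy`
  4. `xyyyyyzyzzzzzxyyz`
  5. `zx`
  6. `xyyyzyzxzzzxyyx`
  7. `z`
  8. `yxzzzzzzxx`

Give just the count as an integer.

1 → match
2 → match
3 → match
4 → match
5 → no match
6 → match
7 → match
8 → match
Total matched: 7

7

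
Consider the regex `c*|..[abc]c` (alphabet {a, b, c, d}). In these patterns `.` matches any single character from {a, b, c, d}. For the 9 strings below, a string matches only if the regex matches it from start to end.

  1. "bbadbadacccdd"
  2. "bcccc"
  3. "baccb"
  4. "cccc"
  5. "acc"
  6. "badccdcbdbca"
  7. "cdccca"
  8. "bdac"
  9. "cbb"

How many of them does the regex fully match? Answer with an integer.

1 → no match
2 → no match
3 → no match
4 → match
5 → no match
6 → no match
7 → no match
8 → match
9 → no match
Total matched: 2

2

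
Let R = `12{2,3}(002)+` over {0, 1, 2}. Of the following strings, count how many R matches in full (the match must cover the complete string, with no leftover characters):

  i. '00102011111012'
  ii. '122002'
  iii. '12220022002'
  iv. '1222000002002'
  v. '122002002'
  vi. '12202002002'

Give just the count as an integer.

2

i → no match — must start with '12'
ii → match
iii → no match
iv → no match
v → match
vi → no match
Total matched: 2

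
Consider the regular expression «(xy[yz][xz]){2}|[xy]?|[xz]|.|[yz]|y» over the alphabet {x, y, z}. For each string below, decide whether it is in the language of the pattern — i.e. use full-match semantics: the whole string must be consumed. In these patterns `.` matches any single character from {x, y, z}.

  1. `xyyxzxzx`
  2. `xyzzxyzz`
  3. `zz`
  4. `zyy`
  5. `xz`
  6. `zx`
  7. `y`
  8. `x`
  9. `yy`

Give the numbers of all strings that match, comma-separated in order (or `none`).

1 → no match
2 → match
3 → no match
4 → no match
5 → no match
6 → no match
7 → match
8 → match
9 → no match

2, 7, 8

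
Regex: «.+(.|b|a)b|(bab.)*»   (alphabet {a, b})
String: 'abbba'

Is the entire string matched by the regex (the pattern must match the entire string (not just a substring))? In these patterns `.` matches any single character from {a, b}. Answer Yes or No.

No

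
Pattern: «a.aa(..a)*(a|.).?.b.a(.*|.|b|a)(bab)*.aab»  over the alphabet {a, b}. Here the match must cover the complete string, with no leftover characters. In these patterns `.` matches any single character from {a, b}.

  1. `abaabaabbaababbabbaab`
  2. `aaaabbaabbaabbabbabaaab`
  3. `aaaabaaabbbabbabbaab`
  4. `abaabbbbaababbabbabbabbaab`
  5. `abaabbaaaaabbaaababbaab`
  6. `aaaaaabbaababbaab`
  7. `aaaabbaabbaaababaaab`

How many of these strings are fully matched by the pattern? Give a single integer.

1 → match
2 → match
3 → match
4 → match
5 → match
6 → match
7 → match
Total matched: 7

7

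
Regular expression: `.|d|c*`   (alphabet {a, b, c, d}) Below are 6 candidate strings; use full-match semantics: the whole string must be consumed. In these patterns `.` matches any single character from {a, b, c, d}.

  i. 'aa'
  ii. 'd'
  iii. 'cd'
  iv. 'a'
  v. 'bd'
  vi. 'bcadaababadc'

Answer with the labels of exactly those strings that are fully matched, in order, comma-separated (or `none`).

ii, iv

i → no match
ii → match
iii → no match
iv → match
v → no match
vi → no match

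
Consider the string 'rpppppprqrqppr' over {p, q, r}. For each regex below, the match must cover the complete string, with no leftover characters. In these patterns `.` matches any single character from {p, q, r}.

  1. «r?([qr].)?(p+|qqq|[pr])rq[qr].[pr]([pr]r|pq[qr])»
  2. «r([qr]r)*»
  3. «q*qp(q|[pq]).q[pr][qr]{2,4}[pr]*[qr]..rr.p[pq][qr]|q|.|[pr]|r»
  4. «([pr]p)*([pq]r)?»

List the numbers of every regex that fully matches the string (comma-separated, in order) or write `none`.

1

1 → match
2 → no match
3 → no match
4 → no match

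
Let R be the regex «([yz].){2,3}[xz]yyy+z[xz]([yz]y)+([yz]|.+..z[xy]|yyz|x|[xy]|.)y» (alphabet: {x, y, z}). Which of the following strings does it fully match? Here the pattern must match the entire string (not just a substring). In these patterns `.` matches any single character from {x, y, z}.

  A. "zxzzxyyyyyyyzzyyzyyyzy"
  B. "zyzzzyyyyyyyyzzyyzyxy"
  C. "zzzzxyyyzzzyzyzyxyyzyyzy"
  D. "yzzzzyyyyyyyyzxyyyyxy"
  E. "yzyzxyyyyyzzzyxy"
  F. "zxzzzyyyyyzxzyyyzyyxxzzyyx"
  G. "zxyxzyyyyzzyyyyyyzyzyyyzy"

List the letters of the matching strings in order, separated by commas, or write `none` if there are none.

A, B, D, E, G

A → match
B → match
C → no match
D → match
E → match
F → no match — must end with "y"
G → match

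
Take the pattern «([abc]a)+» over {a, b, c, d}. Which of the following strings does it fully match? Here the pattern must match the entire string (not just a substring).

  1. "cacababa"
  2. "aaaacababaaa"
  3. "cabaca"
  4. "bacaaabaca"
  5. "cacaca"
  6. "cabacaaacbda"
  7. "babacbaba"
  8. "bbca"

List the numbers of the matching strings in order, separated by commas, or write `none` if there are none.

1, 2, 3, 4, 5

1 → match
2 → match
3 → match
4 → match
5 → match
6 → no match
7 → no match
8 → no match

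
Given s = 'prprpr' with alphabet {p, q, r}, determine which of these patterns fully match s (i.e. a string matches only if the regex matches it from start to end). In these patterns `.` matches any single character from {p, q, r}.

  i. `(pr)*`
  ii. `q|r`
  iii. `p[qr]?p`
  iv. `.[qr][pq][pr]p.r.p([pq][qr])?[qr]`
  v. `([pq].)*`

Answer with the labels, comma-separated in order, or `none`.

i, v

i → match
ii → no match
iii → no match — must end with 'p'
iv → no match
v → match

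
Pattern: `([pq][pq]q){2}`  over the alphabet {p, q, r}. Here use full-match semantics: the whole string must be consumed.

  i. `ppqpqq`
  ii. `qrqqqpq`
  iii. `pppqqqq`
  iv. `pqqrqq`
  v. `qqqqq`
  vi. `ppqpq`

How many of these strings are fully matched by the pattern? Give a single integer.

1

i → match
ii → no match
iii → no match
iv → no match
v → no match
vi → no match
Total matched: 1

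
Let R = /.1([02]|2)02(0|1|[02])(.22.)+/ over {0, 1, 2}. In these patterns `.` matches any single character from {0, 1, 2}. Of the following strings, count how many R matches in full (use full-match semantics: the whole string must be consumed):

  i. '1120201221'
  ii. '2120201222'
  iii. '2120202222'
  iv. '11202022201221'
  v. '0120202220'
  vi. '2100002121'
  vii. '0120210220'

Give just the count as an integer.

i → match
ii → match
iii → match
iv → match
v → match
vi → no match
vii → match
Total matched: 6

6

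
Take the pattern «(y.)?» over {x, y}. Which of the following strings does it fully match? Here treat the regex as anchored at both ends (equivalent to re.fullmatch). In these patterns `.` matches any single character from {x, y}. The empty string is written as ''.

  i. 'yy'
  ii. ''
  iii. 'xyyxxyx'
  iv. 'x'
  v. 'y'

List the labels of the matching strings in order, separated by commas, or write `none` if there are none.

i. 'yy' → match
ii. '' → match
iii. 'xyyxxyx' → no match
iv. 'x' → no match
v. 'y' → no match

i, ii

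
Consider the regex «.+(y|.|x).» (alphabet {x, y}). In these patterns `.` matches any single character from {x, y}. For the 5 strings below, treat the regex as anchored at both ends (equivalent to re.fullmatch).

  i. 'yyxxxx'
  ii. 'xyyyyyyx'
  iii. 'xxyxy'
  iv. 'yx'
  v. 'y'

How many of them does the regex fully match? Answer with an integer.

i → match
ii → match
iii → match
iv → no match
v → no match
Total matched: 3

3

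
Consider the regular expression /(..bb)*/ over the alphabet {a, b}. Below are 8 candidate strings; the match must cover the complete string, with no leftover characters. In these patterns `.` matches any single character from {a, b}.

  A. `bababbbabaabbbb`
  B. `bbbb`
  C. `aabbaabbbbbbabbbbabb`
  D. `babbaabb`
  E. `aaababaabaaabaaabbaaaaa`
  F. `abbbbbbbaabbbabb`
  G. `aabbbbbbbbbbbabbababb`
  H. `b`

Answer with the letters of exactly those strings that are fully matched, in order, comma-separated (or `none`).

B, C, D, F

A → no match
B → match
C → match
D → match
E → no match
F → match
G → no match
H → no match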